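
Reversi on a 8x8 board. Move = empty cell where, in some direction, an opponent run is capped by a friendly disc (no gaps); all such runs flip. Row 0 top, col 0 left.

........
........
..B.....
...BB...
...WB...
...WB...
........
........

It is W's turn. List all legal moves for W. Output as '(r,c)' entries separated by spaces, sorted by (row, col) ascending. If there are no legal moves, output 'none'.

(1,1): no bracket -> illegal
(1,2): no bracket -> illegal
(1,3): no bracket -> illegal
(2,1): no bracket -> illegal
(2,3): flips 1 -> legal
(2,4): no bracket -> illegal
(2,5): flips 1 -> legal
(3,1): no bracket -> illegal
(3,2): no bracket -> illegal
(3,5): flips 1 -> legal
(4,2): no bracket -> illegal
(4,5): flips 1 -> legal
(5,5): flips 1 -> legal
(6,3): no bracket -> illegal
(6,4): no bracket -> illegal
(6,5): flips 1 -> legal

Answer: (2,3) (2,5) (3,5) (4,5) (5,5) (6,5)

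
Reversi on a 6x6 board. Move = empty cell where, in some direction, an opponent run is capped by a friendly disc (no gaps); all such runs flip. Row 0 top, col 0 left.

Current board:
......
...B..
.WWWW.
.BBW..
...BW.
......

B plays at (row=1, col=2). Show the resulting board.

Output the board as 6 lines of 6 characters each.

Answer: ......
..BB..
.WBWW.
.BBW..
...BW.
......

Derivation:
Place B at (1,2); scan 8 dirs for brackets.
Dir NW: first cell '.' (not opp) -> no flip
Dir N: first cell '.' (not opp) -> no flip
Dir NE: first cell '.' (not opp) -> no flip
Dir W: first cell '.' (not opp) -> no flip
Dir E: first cell 'B' (not opp) -> no flip
Dir SW: opp run (2,1), next='.' -> no flip
Dir S: opp run (2,2) capped by B -> flip
Dir SE: opp run (2,3), next='.' -> no flip
All flips: (2,2)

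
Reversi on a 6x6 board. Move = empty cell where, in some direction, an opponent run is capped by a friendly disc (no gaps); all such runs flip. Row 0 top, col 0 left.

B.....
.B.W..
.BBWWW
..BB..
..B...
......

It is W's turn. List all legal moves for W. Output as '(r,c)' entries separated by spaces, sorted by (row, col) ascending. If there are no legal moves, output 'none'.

Answer: (2,0) (3,1) (4,1) (4,3) (5,1)

Derivation:
(0,1): no bracket -> illegal
(0,2): no bracket -> illegal
(1,0): no bracket -> illegal
(1,2): no bracket -> illegal
(2,0): flips 2 -> legal
(3,0): no bracket -> illegal
(3,1): flips 1 -> legal
(3,4): no bracket -> illegal
(4,1): flips 1 -> legal
(4,3): flips 1 -> legal
(4,4): no bracket -> illegal
(5,1): flips 2 -> legal
(5,2): no bracket -> illegal
(5,3): no bracket -> illegal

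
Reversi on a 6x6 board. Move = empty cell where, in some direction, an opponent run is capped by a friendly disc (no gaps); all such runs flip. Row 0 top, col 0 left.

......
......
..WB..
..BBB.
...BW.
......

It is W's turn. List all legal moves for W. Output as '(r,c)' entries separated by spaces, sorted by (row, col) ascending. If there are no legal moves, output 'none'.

Answer: (2,4) (4,2)

Derivation:
(1,2): no bracket -> illegal
(1,3): no bracket -> illegal
(1,4): no bracket -> illegal
(2,1): no bracket -> illegal
(2,4): flips 2 -> legal
(2,5): no bracket -> illegal
(3,1): no bracket -> illegal
(3,5): no bracket -> illegal
(4,1): no bracket -> illegal
(4,2): flips 2 -> legal
(4,5): no bracket -> illegal
(5,2): no bracket -> illegal
(5,3): no bracket -> illegal
(5,4): no bracket -> illegal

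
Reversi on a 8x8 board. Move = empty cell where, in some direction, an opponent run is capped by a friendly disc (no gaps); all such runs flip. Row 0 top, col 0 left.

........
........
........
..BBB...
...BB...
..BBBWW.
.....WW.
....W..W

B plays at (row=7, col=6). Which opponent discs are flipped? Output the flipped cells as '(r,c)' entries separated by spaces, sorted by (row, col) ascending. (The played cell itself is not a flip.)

Dir NW: opp run (6,5) capped by B -> flip
Dir N: opp run (6,6) (5,6), next='.' -> no flip
Dir NE: first cell '.' (not opp) -> no flip
Dir W: first cell '.' (not opp) -> no flip
Dir E: opp run (7,7), next=edge -> no flip
Dir SW: edge -> no flip
Dir S: edge -> no flip
Dir SE: edge -> no flip

Answer: (6,5)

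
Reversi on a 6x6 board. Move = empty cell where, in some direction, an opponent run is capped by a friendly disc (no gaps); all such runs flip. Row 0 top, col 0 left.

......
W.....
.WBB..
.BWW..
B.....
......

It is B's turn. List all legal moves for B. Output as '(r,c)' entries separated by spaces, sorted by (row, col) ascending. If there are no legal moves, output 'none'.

(0,0): no bracket -> illegal
(0,1): no bracket -> illegal
(1,1): flips 1 -> legal
(1,2): no bracket -> illegal
(2,0): flips 1 -> legal
(2,4): no bracket -> illegal
(3,0): no bracket -> illegal
(3,4): flips 2 -> legal
(4,1): flips 1 -> legal
(4,2): flips 1 -> legal
(4,3): flips 1 -> legal
(4,4): flips 1 -> legal

Answer: (1,1) (2,0) (3,4) (4,1) (4,2) (4,3) (4,4)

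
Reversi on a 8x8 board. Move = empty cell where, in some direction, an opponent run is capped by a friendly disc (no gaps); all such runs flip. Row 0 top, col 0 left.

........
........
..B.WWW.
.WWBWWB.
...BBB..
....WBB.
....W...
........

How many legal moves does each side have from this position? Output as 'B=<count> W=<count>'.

Answer: B=14 W=12

Derivation:
-- B to move --
(1,3): no bracket -> illegal
(1,4): flips 3 -> legal
(1,5): flips 3 -> legal
(1,6): flips 3 -> legal
(1,7): flips 2 -> legal
(2,0): no bracket -> illegal
(2,1): flips 1 -> legal
(2,3): flips 1 -> legal
(2,7): no bracket -> illegal
(3,0): flips 2 -> legal
(3,7): no bracket -> illegal
(4,0): flips 1 -> legal
(4,1): no bracket -> illegal
(4,2): flips 1 -> legal
(4,6): no bracket -> illegal
(5,3): flips 1 -> legal
(6,3): flips 1 -> legal
(6,5): flips 1 -> legal
(7,3): flips 1 -> legal
(7,4): flips 2 -> legal
(7,5): no bracket -> illegal
B mobility = 14
-- W to move --
(1,1): no bracket -> illegal
(1,2): flips 1 -> legal
(1,3): flips 1 -> legal
(2,1): no bracket -> illegal
(2,3): no bracket -> illegal
(2,7): flips 2 -> legal
(3,7): flips 1 -> legal
(4,2): flips 1 -> legal
(4,6): flips 2 -> legal
(4,7): flips 1 -> legal
(5,2): flips 1 -> legal
(5,3): flips 1 -> legal
(5,7): flips 2 -> legal
(6,5): flips 2 -> legal
(6,6): no bracket -> illegal
(6,7): flips 2 -> legal
W mobility = 12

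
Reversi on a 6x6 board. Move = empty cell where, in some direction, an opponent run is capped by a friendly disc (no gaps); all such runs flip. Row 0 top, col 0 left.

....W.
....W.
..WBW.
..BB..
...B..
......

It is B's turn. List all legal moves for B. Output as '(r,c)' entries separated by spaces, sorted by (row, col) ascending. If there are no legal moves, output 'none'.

(0,3): no bracket -> illegal
(0,5): flips 1 -> legal
(1,1): flips 1 -> legal
(1,2): flips 1 -> legal
(1,3): no bracket -> illegal
(1,5): flips 1 -> legal
(2,1): flips 1 -> legal
(2,5): flips 1 -> legal
(3,1): no bracket -> illegal
(3,4): no bracket -> illegal
(3,5): no bracket -> illegal

Answer: (0,5) (1,1) (1,2) (1,5) (2,1) (2,5)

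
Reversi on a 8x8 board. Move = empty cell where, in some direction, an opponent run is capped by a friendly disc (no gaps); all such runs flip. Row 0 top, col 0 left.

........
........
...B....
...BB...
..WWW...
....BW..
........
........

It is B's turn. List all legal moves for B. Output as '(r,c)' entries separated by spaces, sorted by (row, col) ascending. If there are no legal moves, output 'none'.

Answer: (3,2) (5,1) (5,2) (5,3) (5,6) (6,6)

Derivation:
(3,1): no bracket -> illegal
(3,2): flips 1 -> legal
(3,5): no bracket -> illegal
(4,1): no bracket -> illegal
(4,5): no bracket -> illegal
(4,6): no bracket -> illegal
(5,1): flips 1 -> legal
(5,2): flips 1 -> legal
(5,3): flips 1 -> legal
(5,6): flips 1 -> legal
(6,4): no bracket -> illegal
(6,5): no bracket -> illegal
(6,6): flips 2 -> legal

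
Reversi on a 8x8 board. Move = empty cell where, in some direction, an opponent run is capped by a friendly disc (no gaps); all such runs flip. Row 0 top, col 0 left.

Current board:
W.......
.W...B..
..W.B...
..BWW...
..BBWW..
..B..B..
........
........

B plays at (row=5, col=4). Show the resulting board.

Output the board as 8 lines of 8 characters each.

Answer: W.......
.W...B..
..W.B...
..BWB...
..BBBW..
..B.BB..
........
........

Derivation:
Place B at (5,4); scan 8 dirs for brackets.
Dir NW: first cell 'B' (not opp) -> no flip
Dir N: opp run (4,4) (3,4) capped by B -> flip
Dir NE: opp run (4,5), next='.' -> no flip
Dir W: first cell '.' (not opp) -> no flip
Dir E: first cell 'B' (not opp) -> no flip
Dir SW: first cell '.' (not opp) -> no flip
Dir S: first cell '.' (not opp) -> no flip
Dir SE: first cell '.' (not opp) -> no flip
All flips: (3,4) (4,4)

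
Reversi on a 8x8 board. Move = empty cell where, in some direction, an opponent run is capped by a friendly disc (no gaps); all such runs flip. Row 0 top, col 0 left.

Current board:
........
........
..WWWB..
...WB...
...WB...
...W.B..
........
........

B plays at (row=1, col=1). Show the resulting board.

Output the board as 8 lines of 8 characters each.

Place B at (1,1); scan 8 dirs for brackets.
Dir NW: first cell '.' (not opp) -> no flip
Dir N: first cell '.' (not opp) -> no flip
Dir NE: first cell '.' (not opp) -> no flip
Dir W: first cell '.' (not opp) -> no flip
Dir E: first cell '.' (not opp) -> no flip
Dir SW: first cell '.' (not opp) -> no flip
Dir S: first cell '.' (not opp) -> no flip
Dir SE: opp run (2,2) (3,3) capped by B -> flip
All flips: (2,2) (3,3)

Answer: ........
.B......
..BWWB..
...BB...
...WB...
...W.B..
........
........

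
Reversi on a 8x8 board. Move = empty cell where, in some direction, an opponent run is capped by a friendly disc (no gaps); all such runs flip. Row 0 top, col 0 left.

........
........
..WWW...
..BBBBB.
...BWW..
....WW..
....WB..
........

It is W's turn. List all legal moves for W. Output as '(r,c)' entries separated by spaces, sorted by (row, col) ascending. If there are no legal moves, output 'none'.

Answer: (2,1) (2,5) (2,6) (2,7) (4,1) (4,2) (4,6) (5,3) (6,6) (7,5) (7,6)

Derivation:
(2,1): flips 2 -> legal
(2,5): flips 1 -> legal
(2,6): flips 1 -> legal
(2,7): flips 1 -> legal
(3,1): no bracket -> illegal
(3,7): no bracket -> illegal
(4,1): flips 1 -> legal
(4,2): flips 3 -> legal
(4,6): flips 1 -> legal
(4,7): no bracket -> illegal
(5,2): no bracket -> illegal
(5,3): flips 2 -> legal
(5,6): no bracket -> illegal
(6,6): flips 1 -> legal
(7,4): no bracket -> illegal
(7,5): flips 1 -> legal
(7,6): flips 1 -> legal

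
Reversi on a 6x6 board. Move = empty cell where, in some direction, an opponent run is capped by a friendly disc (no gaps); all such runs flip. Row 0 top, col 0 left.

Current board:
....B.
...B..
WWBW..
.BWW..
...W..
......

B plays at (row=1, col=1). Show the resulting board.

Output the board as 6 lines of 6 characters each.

Answer: ....B.
.B.B..
WBBW..
.BWW..
...W..
......

Derivation:
Place B at (1,1); scan 8 dirs for brackets.
Dir NW: first cell '.' (not opp) -> no flip
Dir N: first cell '.' (not opp) -> no flip
Dir NE: first cell '.' (not opp) -> no flip
Dir W: first cell '.' (not opp) -> no flip
Dir E: first cell '.' (not opp) -> no flip
Dir SW: opp run (2,0), next=edge -> no flip
Dir S: opp run (2,1) capped by B -> flip
Dir SE: first cell 'B' (not opp) -> no flip
All flips: (2,1)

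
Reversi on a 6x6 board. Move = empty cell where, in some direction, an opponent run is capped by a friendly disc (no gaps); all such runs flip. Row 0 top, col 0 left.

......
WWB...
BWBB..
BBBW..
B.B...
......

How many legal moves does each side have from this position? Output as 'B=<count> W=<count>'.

Answer: B=7 W=7

Derivation:
-- B to move --
(0,0): flips 2 -> legal
(0,1): flips 2 -> legal
(0,2): flips 1 -> legal
(2,4): flips 1 -> legal
(3,4): flips 1 -> legal
(4,3): flips 1 -> legal
(4,4): flips 1 -> legal
B mobility = 7
-- W to move --
(0,1): no bracket -> illegal
(0,2): no bracket -> illegal
(0,3): flips 1 -> legal
(1,3): flips 2 -> legal
(1,4): no bracket -> illegal
(2,4): flips 2 -> legal
(3,4): no bracket -> illegal
(4,1): flips 1 -> legal
(4,3): flips 1 -> legal
(5,0): flips 3 -> legal
(5,1): flips 1 -> legal
(5,2): no bracket -> illegal
(5,3): no bracket -> illegal
W mobility = 7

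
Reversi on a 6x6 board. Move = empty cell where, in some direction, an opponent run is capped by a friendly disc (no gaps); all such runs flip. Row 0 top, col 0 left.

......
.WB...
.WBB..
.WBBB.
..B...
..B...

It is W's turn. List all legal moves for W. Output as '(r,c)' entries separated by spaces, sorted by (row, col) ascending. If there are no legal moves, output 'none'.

Answer: (0,3) (1,3) (2,4) (3,5) (4,3) (4,4) (5,3)

Derivation:
(0,1): no bracket -> illegal
(0,2): no bracket -> illegal
(0,3): flips 1 -> legal
(1,3): flips 2 -> legal
(1,4): no bracket -> illegal
(2,4): flips 2 -> legal
(2,5): no bracket -> illegal
(3,5): flips 3 -> legal
(4,1): no bracket -> illegal
(4,3): flips 1 -> legal
(4,4): flips 2 -> legal
(4,5): no bracket -> illegal
(5,1): no bracket -> illegal
(5,3): flips 1 -> legal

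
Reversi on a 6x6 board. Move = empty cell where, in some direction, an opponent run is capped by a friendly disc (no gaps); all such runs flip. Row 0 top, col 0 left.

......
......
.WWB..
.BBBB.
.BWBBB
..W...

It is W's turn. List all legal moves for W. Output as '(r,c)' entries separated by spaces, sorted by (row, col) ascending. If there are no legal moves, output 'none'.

Answer: (2,0) (2,4) (2,5) (3,0) (4,0) (5,1) (5,4) (5,5)

Derivation:
(1,2): no bracket -> illegal
(1,3): no bracket -> illegal
(1,4): no bracket -> illegal
(2,0): flips 1 -> legal
(2,4): flips 2 -> legal
(2,5): flips 2 -> legal
(3,0): flips 1 -> legal
(3,5): no bracket -> illegal
(4,0): flips 2 -> legal
(5,0): no bracket -> illegal
(5,1): flips 2 -> legal
(5,3): no bracket -> illegal
(5,4): flips 2 -> legal
(5,5): flips 2 -> legal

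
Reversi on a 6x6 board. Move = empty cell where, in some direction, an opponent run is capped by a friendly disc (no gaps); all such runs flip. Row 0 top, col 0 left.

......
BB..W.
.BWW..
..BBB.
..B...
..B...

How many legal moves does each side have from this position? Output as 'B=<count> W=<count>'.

Answer: B=4 W=6

Derivation:
-- B to move --
(0,3): no bracket -> illegal
(0,4): no bracket -> illegal
(0,5): flips 2 -> legal
(1,2): flips 2 -> legal
(1,3): flips 1 -> legal
(1,5): no bracket -> illegal
(2,4): flips 2 -> legal
(2,5): no bracket -> illegal
(3,1): no bracket -> illegal
B mobility = 4
-- W to move --
(0,0): flips 1 -> legal
(0,1): no bracket -> illegal
(0,2): no bracket -> illegal
(1,2): no bracket -> illegal
(2,0): flips 1 -> legal
(2,4): no bracket -> illegal
(2,5): no bracket -> illegal
(3,0): no bracket -> illegal
(3,1): no bracket -> illegal
(3,5): no bracket -> illegal
(4,1): flips 1 -> legal
(4,3): flips 1 -> legal
(4,4): flips 1 -> legal
(4,5): flips 1 -> legal
(5,1): no bracket -> illegal
(5,3): no bracket -> illegal
W mobility = 6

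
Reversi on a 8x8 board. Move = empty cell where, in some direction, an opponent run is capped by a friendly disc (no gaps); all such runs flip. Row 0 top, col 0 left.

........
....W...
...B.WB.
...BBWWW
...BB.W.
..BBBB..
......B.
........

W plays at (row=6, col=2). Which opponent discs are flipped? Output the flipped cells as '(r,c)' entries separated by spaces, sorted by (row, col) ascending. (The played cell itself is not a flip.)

Dir NW: first cell '.' (not opp) -> no flip
Dir N: opp run (5,2), next='.' -> no flip
Dir NE: opp run (5,3) (4,4) capped by W -> flip
Dir W: first cell '.' (not opp) -> no flip
Dir E: first cell '.' (not opp) -> no flip
Dir SW: first cell '.' (not opp) -> no flip
Dir S: first cell '.' (not opp) -> no flip
Dir SE: first cell '.' (not opp) -> no flip

Answer: (4,4) (5,3)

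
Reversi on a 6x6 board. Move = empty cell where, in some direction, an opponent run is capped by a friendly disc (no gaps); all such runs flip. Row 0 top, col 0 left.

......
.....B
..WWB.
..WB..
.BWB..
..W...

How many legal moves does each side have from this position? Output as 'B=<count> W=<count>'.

Answer: B=6 W=8

Derivation:
-- B to move --
(1,1): flips 1 -> legal
(1,2): no bracket -> illegal
(1,3): flips 1 -> legal
(1,4): flips 2 -> legal
(2,1): flips 3 -> legal
(3,1): flips 1 -> legal
(3,4): no bracket -> illegal
(5,1): flips 1 -> legal
(5,3): no bracket -> illegal
B mobility = 6
-- W to move --
(0,4): no bracket -> illegal
(0,5): no bracket -> illegal
(1,3): no bracket -> illegal
(1,4): no bracket -> illegal
(2,5): flips 1 -> legal
(3,0): flips 1 -> legal
(3,1): no bracket -> illegal
(3,4): flips 2 -> legal
(3,5): no bracket -> illegal
(4,0): flips 1 -> legal
(4,4): flips 2 -> legal
(5,0): flips 1 -> legal
(5,1): no bracket -> illegal
(5,3): flips 2 -> legal
(5,4): flips 1 -> legal
W mobility = 8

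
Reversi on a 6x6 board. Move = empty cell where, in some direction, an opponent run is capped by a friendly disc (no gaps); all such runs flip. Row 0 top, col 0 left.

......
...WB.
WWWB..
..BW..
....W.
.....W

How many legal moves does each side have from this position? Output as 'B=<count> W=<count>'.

Answer: B=5 W=5

Derivation:
-- B to move --
(0,2): no bracket -> illegal
(0,3): flips 1 -> legal
(0,4): no bracket -> illegal
(1,0): flips 1 -> legal
(1,1): no bracket -> illegal
(1,2): flips 2 -> legal
(2,4): no bracket -> illegal
(3,0): no bracket -> illegal
(3,1): no bracket -> illegal
(3,4): flips 1 -> legal
(3,5): no bracket -> illegal
(4,2): no bracket -> illegal
(4,3): flips 1 -> legal
(4,5): no bracket -> illegal
(5,3): no bracket -> illegal
(5,4): no bracket -> illegal
B mobility = 5
-- W to move --
(0,3): no bracket -> illegal
(0,4): no bracket -> illegal
(0,5): no bracket -> illegal
(1,2): no bracket -> illegal
(1,5): flips 1 -> legal
(2,4): flips 1 -> legal
(2,5): no bracket -> illegal
(3,1): flips 1 -> legal
(3,4): no bracket -> illegal
(4,1): no bracket -> illegal
(4,2): flips 1 -> legal
(4,3): flips 1 -> legal
W mobility = 5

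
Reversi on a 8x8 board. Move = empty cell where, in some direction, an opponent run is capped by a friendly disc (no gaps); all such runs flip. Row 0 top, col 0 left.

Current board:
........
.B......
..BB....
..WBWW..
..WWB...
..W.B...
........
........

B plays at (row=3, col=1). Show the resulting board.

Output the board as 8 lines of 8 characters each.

Place B at (3,1); scan 8 dirs for brackets.
Dir NW: first cell '.' (not opp) -> no flip
Dir N: first cell '.' (not opp) -> no flip
Dir NE: first cell 'B' (not opp) -> no flip
Dir W: first cell '.' (not opp) -> no flip
Dir E: opp run (3,2) capped by B -> flip
Dir SW: first cell '.' (not opp) -> no flip
Dir S: first cell '.' (not opp) -> no flip
Dir SE: opp run (4,2), next='.' -> no flip
All flips: (3,2)

Answer: ........
.B......
..BB....
.BBBWW..
..WWB...
..W.B...
........
........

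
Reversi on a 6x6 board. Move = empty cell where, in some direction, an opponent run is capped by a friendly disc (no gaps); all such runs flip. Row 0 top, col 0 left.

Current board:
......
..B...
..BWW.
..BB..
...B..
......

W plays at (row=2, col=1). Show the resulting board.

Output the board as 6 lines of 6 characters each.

Place W at (2,1); scan 8 dirs for brackets.
Dir NW: first cell '.' (not opp) -> no flip
Dir N: first cell '.' (not opp) -> no flip
Dir NE: opp run (1,2), next='.' -> no flip
Dir W: first cell '.' (not opp) -> no flip
Dir E: opp run (2,2) capped by W -> flip
Dir SW: first cell '.' (not opp) -> no flip
Dir S: first cell '.' (not opp) -> no flip
Dir SE: opp run (3,2) (4,3), next='.' -> no flip
All flips: (2,2)

Answer: ......
..B...
.WWWW.
..BB..
...B..
......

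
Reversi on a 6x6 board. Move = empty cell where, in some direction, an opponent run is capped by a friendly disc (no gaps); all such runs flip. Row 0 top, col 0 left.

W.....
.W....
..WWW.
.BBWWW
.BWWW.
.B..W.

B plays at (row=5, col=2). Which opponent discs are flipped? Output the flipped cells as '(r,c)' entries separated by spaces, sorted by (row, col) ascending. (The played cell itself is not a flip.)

Dir NW: first cell 'B' (not opp) -> no flip
Dir N: opp run (4,2) capped by B -> flip
Dir NE: opp run (4,3) (3,4), next='.' -> no flip
Dir W: first cell 'B' (not opp) -> no flip
Dir E: first cell '.' (not opp) -> no flip
Dir SW: edge -> no flip
Dir S: edge -> no flip
Dir SE: edge -> no flip

Answer: (4,2)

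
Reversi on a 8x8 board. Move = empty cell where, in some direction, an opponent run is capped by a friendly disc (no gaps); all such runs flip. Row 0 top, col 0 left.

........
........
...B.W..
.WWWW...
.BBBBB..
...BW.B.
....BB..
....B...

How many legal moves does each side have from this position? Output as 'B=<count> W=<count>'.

-- B to move --
(1,4): no bracket -> illegal
(1,5): no bracket -> illegal
(1,6): flips 2 -> legal
(2,0): flips 1 -> legal
(2,1): flips 2 -> legal
(2,2): flips 2 -> legal
(2,4): flips 2 -> legal
(2,6): no bracket -> illegal
(3,0): no bracket -> illegal
(3,5): no bracket -> illegal
(3,6): no bracket -> illegal
(4,0): no bracket -> illegal
(5,5): flips 1 -> legal
(6,3): flips 1 -> legal
B mobility = 7
-- W to move --
(1,2): flips 1 -> legal
(1,3): flips 1 -> legal
(1,4): flips 1 -> legal
(2,2): no bracket -> illegal
(2,4): no bracket -> illegal
(3,0): no bracket -> illegal
(3,5): no bracket -> illegal
(3,6): flips 1 -> legal
(4,0): no bracket -> illegal
(4,6): no bracket -> illegal
(4,7): no bracket -> illegal
(5,0): flips 1 -> legal
(5,1): flips 2 -> legal
(5,2): flips 3 -> legal
(5,5): flips 1 -> legal
(5,7): no bracket -> illegal
(6,2): no bracket -> illegal
(6,3): flips 2 -> legal
(6,6): no bracket -> illegal
(6,7): flips 2 -> legal
(7,3): no bracket -> illegal
(7,5): flips 3 -> legal
(7,6): flips 1 -> legal
W mobility = 12

Answer: B=7 W=12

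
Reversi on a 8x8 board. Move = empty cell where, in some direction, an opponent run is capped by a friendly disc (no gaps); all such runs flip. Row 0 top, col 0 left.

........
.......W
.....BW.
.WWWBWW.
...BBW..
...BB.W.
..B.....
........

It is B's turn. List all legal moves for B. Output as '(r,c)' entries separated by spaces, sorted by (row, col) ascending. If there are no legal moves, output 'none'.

(0,6): no bracket -> illegal
(0,7): no bracket -> illegal
(1,5): no bracket -> illegal
(1,6): no bracket -> illegal
(2,0): no bracket -> illegal
(2,1): flips 1 -> legal
(2,2): flips 1 -> legal
(2,3): flips 1 -> legal
(2,4): no bracket -> illegal
(2,7): flips 3 -> legal
(3,0): flips 3 -> legal
(3,7): flips 2 -> legal
(4,0): no bracket -> illegal
(4,1): no bracket -> illegal
(4,2): no bracket -> illegal
(4,6): flips 1 -> legal
(4,7): flips 1 -> legal
(5,5): flips 2 -> legal
(5,7): no bracket -> illegal
(6,5): no bracket -> illegal
(6,6): no bracket -> illegal
(6,7): flips 2 -> legal

Answer: (2,1) (2,2) (2,3) (2,7) (3,0) (3,7) (4,6) (4,7) (5,5) (6,7)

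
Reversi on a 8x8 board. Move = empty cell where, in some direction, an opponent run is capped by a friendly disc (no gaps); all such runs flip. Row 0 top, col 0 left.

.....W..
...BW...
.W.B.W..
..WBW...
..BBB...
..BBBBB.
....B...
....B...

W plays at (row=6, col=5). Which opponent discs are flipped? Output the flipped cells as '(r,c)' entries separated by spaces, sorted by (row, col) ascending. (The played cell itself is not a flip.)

Dir NW: opp run (5,4) (4,3) capped by W -> flip
Dir N: opp run (5,5), next='.' -> no flip
Dir NE: opp run (5,6), next='.' -> no flip
Dir W: opp run (6,4), next='.' -> no flip
Dir E: first cell '.' (not opp) -> no flip
Dir SW: opp run (7,4), next=edge -> no flip
Dir S: first cell '.' (not opp) -> no flip
Dir SE: first cell '.' (not opp) -> no flip

Answer: (4,3) (5,4)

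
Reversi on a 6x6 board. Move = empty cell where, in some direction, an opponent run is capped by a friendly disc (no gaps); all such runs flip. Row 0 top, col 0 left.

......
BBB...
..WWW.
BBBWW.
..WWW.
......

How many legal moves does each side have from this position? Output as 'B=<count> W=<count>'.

-- B to move --
(1,3): flips 1 -> legal
(1,4): flips 1 -> legal
(1,5): no bracket -> illegal
(2,1): no bracket -> illegal
(2,5): no bracket -> illegal
(3,5): flips 2 -> legal
(4,1): no bracket -> illegal
(4,5): flips 2 -> legal
(5,1): no bracket -> illegal
(5,2): flips 1 -> legal
(5,3): flips 1 -> legal
(5,4): flips 1 -> legal
(5,5): flips 3 -> legal
B mobility = 8
-- W to move --
(0,0): flips 1 -> legal
(0,1): flips 1 -> legal
(0,2): flips 1 -> legal
(0,3): no bracket -> illegal
(1,3): no bracket -> illegal
(2,0): flips 1 -> legal
(2,1): flips 1 -> legal
(4,0): flips 1 -> legal
(4,1): flips 1 -> legal
W mobility = 7

Answer: B=8 W=7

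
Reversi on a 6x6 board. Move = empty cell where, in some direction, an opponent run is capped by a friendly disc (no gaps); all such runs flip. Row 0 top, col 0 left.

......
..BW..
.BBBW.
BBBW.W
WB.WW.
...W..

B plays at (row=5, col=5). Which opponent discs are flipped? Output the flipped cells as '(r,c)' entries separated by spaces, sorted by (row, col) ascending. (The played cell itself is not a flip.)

Dir NW: opp run (4,4) (3,3) capped by B -> flip
Dir N: first cell '.' (not opp) -> no flip
Dir NE: edge -> no flip
Dir W: first cell '.' (not opp) -> no flip
Dir E: edge -> no flip
Dir SW: edge -> no flip
Dir S: edge -> no flip
Dir SE: edge -> no flip

Answer: (3,3) (4,4)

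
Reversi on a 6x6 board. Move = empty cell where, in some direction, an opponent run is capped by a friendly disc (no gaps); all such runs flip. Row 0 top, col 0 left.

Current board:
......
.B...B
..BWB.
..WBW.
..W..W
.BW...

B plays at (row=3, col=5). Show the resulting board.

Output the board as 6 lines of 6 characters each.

Place B at (3,5); scan 8 dirs for brackets.
Dir NW: first cell 'B' (not opp) -> no flip
Dir N: first cell '.' (not opp) -> no flip
Dir NE: edge -> no flip
Dir W: opp run (3,4) capped by B -> flip
Dir E: edge -> no flip
Dir SW: first cell '.' (not opp) -> no flip
Dir S: opp run (4,5), next='.' -> no flip
Dir SE: edge -> no flip
All flips: (3,4)

Answer: ......
.B...B
..BWB.
..WBBB
..W..W
.BW...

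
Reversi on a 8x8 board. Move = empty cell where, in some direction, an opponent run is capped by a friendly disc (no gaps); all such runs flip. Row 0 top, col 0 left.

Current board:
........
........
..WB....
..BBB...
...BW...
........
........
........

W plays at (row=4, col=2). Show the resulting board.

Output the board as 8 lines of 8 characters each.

Place W at (4,2); scan 8 dirs for brackets.
Dir NW: first cell '.' (not opp) -> no flip
Dir N: opp run (3,2) capped by W -> flip
Dir NE: opp run (3,3), next='.' -> no flip
Dir W: first cell '.' (not opp) -> no flip
Dir E: opp run (4,3) capped by W -> flip
Dir SW: first cell '.' (not opp) -> no flip
Dir S: first cell '.' (not opp) -> no flip
Dir SE: first cell '.' (not opp) -> no flip
All flips: (3,2) (4,3)

Answer: ........
........
..WB....
..WBB...
..WWW...
........
........
........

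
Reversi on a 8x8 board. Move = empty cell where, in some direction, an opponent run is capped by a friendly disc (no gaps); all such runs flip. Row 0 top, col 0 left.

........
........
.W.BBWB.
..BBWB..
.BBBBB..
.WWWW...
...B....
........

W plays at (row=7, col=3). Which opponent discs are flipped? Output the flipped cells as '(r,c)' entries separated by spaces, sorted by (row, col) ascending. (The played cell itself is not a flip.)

Answer: (6,3)

Derivation:
Dir NW: first cell '.' (not opp) -> no flip
Dir N: opp run (6,3) capped by W -> flip
Dir NE: first cell '.' (not opp) -> no flip
Dir W: first cell '.' (not opp) -> no flip
Dir E: first cell '.' (not opp) -> no flip
Dir SW: edge -> no flip
Dir S: edge -> no flip
Dir SE: edge -> no flip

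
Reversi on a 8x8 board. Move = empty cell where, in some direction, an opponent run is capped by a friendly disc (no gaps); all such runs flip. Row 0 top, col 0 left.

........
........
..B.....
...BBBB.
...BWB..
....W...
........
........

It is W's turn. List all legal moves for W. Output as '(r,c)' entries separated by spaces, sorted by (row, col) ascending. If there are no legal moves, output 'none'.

(1,1): flips 2 -> legal
(1,2): no bracket -> illegal
(1,3): no bracket -> illegal
(2,1): no bracket -> illegal
(2,3): no bracket -> illegal
(2,4): flips 1 -> legal
(2,5): no bracket -> illegal
(2,6): flips 1 -> legal
(2,7): flips 2 -> legal
(3,1): no bracket -> illegal
(3,2): flips 1 -> legal
(3,7): no bracket -> illegal
(4,2): flips 1 -> legal
(4,6): flips 1 -> legal
(4,7): no bracket -> illegal
(5,2): no bracket -> illegal
(5,3): no bracket -> illegal
(5,5): no bracket -> illegal
(5,6): no bracket -> illegal

Answer: (1,1) (2,4) (2,6) (2,7) (3,2) (4,2) (4,6)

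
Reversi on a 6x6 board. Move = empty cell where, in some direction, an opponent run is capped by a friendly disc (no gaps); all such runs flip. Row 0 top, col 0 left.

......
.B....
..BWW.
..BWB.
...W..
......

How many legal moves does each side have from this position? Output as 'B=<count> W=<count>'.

Answer: B=6 W=8

Derivation:
-- B to move --
(1,2): flips 1 -> legal
(1,3): no bracket -> illegal
(1,4): flips 2 -> legal
(1,5): no bracket -> illegal
(2,5): flips 2 -> legal
(3,5): no bracket -> illegal
(4,2): no bracket -> illegal
(4,4): flips 1 -> legal
(5,2): flips 1 -> legal
(5,3): no bracket -> illegal
(5,4): flips 1 -> legal
B mobility = 6
-- W to move --
(0,0): flips 2 -> legal
(0,1): no bracket -> illegal
(0,2): no bracket -> illegal
(1,0): no bracket -> illegal
(1,2): no bracket -> illegal
(1,3): no bracket -> illegal
(2,0): no bracket -> illegal
(2,1): flips 2 -> legal
(2,5): flips 1 -> legal
(3,1): flips 1 -> legal
(3,5): flips 1 -> legal
(4,1): flips 1 -> legal
(4,2): no bracket -> illegal
(4,4): flips 1 -> legal
(4,5): flips 1 -> legal
W mobility = 8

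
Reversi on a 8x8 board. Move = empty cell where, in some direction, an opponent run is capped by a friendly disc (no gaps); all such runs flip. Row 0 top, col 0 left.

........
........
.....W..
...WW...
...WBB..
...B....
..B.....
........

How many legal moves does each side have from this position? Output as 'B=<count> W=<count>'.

-- B to move --
(1,4): no bracket -> illegal
(1,5): no bracket -> illegal
(1,6): no bracket -> illegal
(2,2): flips 1 -> legal
(2,3): flips 3 -> legal
(2,4): flips 1 -> legal
(2,6): no bracket -> illegal
(3,2): no bracket -> illegal
(3,5): no bracket -> illegal
(3,6): no bracket -> illegal
(4,2): flips 1 -> legal
(5,2): no bracket -> illegal
(5,4): no bracket -> illegal
B mobility = 4
-- W to move --
(3,5): no bracket -> illegal
(3,6): no bracket -> illegal
(4,2): no bracket -> illegal
(4,6): flips 2 -> legal
(5,1): no bracket -> illegal
(5,2): no bracket -> illegal
(5,4): flips 1 -> legal
(5,5): flips 1 -> legal
(5,6): flips 1 -> legal
(6,1): no bracket -> illegal
(6,3): flips 1 -> legal
(6,4): no bracket -> illegal
(7,1): no bracket -> illegal
(7,2): no bracket -> illegal
(7,3): no bracket -> illegal
W mobility = 5

Answer: B=4 W=5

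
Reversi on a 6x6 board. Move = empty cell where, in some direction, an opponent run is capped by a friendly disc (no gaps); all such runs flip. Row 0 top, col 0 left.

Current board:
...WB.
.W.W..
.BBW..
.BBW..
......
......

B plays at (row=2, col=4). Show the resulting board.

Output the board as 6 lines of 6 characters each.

Place B at (2,4); scan 8 dirs for brackets.
Dir NW: opp run (1,3), next='.' -> no flip
Dir N: first cell '.' (not opp) -> no flip
Dir NE: first cell '.' (not opp) -> no flip
Dir W: opp run (2,3) capped by B -> flip
Dir E: first cell '.' (not opp) -> no flip
Dir SW: opp run (3,3), next='.' -> no flip
Dir S: first cell '.' (not opp) -> no flip
Dir SE: first cell '.' (not opp) -> no flip
All flips: (2,3)

Answer: ...WB.
.W.W..
.BBBB.
.BBW..
......
......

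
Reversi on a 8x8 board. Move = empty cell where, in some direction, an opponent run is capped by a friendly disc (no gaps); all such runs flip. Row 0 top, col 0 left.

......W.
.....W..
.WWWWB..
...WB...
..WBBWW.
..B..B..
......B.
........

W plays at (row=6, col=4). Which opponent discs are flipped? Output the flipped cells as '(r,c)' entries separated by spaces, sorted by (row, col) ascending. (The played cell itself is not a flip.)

Answer: (5,5)

Derivation:
Dir NW: first cell '.' (not opp) -> no flip
Dir N: first cell '.' (not opp) -> no flip
Dir NE: opp run (5,5) capped by W -> flip
Dir W: first cell '.' (not opp) -> no flip
Dir E: first cell '.' (not opp) -> no flip
Dir SW: first cell '.' (not opp) -> no flip
Dir S: first cell '.' (not opp) -> no flip
Dir SE: first cell '.' (not opp) -> no flip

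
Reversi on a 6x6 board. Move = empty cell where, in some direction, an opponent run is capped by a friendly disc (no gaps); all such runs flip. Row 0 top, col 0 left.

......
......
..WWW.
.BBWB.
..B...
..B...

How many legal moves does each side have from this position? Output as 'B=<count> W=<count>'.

-- B to move --
(1,1): no bracket -> illegal
(1,2): flips 2 -> legal
(1,3): flips 1 -> legal
(1,4): flips 2 -> legal
(1,5): flips 2 -> legal
(2,1): no bracket -> illegal
(2,5): no bracket -> illegal
(3,5): no bracket -> illegal
(4,3): no bracket -> illegal
(4,4): no bracket -> illegal
B mobility = 4
-- W to move --
(2,0): no bracket -> illegal
(2,1): no bracket -> illegal
(2,5): no bracket -> illegal
(3,0): flips 2 -> legal
(3,5): flips 1 -> legal
(4,0): flips 1 -> legal
(4,1): flips 1 -> legal
(4,3): no bracket -> illegal
(4,4): flips 1 -> legal
(4,5): flips 1 -> legal
(5,1): flips 1 -> legal
(5,3): no bracket -> illegal
W mobility = 7

Answer: B=4 W=7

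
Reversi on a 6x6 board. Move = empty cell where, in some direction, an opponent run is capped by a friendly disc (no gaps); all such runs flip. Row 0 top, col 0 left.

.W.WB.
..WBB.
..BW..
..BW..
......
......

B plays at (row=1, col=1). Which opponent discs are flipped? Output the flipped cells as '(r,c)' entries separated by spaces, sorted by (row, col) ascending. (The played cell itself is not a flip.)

Answer: (1,2)

Derivation:
Dir NW: first cell '.' (not opp) -> no flip
Dir N: opp run (0,1), next=edge -> no flip
Dir NE: first cell '.' (not opp) -> no flip
Dir W: first cell '.' (not opp) -> no flip
Dir E: opp run (1,2) capped by B -> flip
Dir SW: first cell '.' (not opp) -> no flip
Dir S: first cell '.' (not opp) -> no flip
Dir SE: first cell 'B' (not opp) -> no flip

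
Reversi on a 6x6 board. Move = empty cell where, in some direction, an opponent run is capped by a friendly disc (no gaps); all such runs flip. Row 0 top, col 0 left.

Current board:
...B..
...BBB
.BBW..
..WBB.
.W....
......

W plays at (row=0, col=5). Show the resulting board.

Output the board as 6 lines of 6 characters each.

Answer: ...B.W
...BWB
.BBW..
..WBB.
.W....
......

Derivation:
Place W at (0,5); scan 8 dirs for brackets.
Dir NW: edge -> no flip
Dir N: edge -> no flip
Dir NE: edge -> no flip
Dir W: first cell '.' (not opp) -> no flip
Dir E: edge -> no flip
Dir SW: opp run (1,4) capped by W -> flip
Dir S: opp run (1,5), next='.' -> no flip
Dir SE: edge -> no flip
All flips: (1,4)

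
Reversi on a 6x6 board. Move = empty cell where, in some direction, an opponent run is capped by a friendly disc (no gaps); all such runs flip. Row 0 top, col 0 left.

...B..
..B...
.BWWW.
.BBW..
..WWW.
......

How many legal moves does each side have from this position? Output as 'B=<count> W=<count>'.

-- B to move --
(1,1): no bracket -> illegal
(1,3): flips 1 -> legal
(1,4): flips 1 -> legal
(1,5): no bracket -> illegal
(2,5): flips 3 -> legal
(3,4): flips 2 -> legal
(3,5): no bracket -> illegal
(4,1): no bracket -> illegal
(4,5): no bracket -> illegal
(5,1): no bracket -> illegal
(5,2): flips 1 -> legal
(5,3): flips 1 -> legal
(5,4): flips 1 -> legal
(5,5): no bracket -> illegal
B mobility = 7
-- W to move --
(0,1): flips 1 -> legal
(0,2): flips 1 -> legal
(0,4): no bracket -> illegal
(1,0): flips 2 -> legal
(1,1): no bracket -> illegal
(1,3): no bracket -> illegal
(1,4): no bracket -> illegal
(2,0): flips 2 -> legal
(3,0): flips 2 -> legal
(4,0): flips 1 -> legal
(4,1): flips 1 -> legal
W mobility = 7

Answer: B=7 W=7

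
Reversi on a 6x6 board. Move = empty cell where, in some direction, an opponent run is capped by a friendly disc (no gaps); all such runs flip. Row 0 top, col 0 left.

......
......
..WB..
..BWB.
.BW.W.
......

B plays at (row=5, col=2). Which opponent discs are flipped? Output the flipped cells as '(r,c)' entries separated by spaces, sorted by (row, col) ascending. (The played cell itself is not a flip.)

Answer: (4,2)

Derivation:
Dir NW: first cell 'B' (not opp) -> no flip
Dir N: opp run (4,2) capped by B -> flip
Dir NE: first cell '.' (not opp) -> no flip
Dir W: first cell '.' (not opp) -> no flip
Dir E: first cell '.' (not opp) -> no flip
Dir SW: edge -> no flip
Dir S: edge -> no flip
Dir SE: edge -> no flip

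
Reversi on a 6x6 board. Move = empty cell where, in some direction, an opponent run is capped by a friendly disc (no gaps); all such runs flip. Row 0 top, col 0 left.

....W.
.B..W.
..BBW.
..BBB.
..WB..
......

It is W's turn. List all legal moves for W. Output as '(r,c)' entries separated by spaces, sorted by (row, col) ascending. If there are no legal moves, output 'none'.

Answer: (1,2) (2,1) (4,1) (4,4)

Derivation:
(0,0): no bracket -> illegal
(0,1): no bracket -> illegal
(0,2): no bracket -> illegal
(1,0): no bracket -> illegal
(1,2): flips 2 -> legal
(1,3): no bracket -> illegal
(2,0): no bracket -> illegal
(2,1): flips 2 -> legal
(2,5): no bracket -> illegal
(3,1): no bracket -> illegal
(3,5): no bracket -> illegal
(4,1): flips 2 -> legal
(4,4): flips 2 -> legal
(4,5): no bracket -> illegal
(5,2): no bracket -> illegal
(5,3): no bracket -> illegal
(5,4): no bracket -> illegal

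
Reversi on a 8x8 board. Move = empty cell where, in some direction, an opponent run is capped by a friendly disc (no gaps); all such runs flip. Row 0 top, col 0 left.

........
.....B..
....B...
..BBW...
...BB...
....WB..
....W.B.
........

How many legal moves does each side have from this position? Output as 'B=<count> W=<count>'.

-- B to move --
(2,3): no bracket -> illegal
(2,5): flips 1 -> legal
(3,5): flips 1 -> legal
(4,5): no bracket -> illegal
(5,3): flips 1 -> legal
(6,3): no bracket -> illegal
(6,5): flips 1 -> legal
(7,3): flips 1 -> legal
(7,4): flips 2 -> legal
(7,5): no bracket -> illegal
B mobility = 6
-- W to move --
(0,4): no bracket -> illegal
(0,5): no bracket -> illegal
(0,6): no bracket -> illegal
(1,3): no bracket -> illegal
(1,4): flips 1 -> legal
(1,6): no bracket -> illegal
(2,1): flips 2 -> legal
(2,2): no bracket -> illegal
(2,3): no bracket -> illegal
(2,5): no bracket -> illegal
(2,6): no bracket -> illegal
(3,1): flips 2 -> legal
(3,5): no bracket -> illegal
(4,1): no bracket -> illegal
(4,2): no bracket -> illegal
(4,5): no bracket -> illegal
(4,6): flips 1 -> legal
(5,2): flips 1 -> legal
(5,3): no bracket -> illegal
(5,6): flips 1 -> legal
(5,7): no bracket -> illegal
(6,5): no bracket -> illegal
(6,7): no bracket -> illegal
(7,5): no bracket -> illegal
(7,6): no bracket -> illegal
(7,7): no bracket -> illegal
W mobility = 6

Answer: B=6 W=6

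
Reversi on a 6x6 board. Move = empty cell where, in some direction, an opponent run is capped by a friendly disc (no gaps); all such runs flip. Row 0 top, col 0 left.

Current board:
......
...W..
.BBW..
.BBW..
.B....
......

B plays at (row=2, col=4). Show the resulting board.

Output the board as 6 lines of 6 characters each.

Answer: ......
...W..
.BBBB.
.BBW..
.B....
......

Derivation:
Place B at (2,4); scan 8 dirs for brackets.
Dir NW: opp run (1,3), next='.' -> no flip
Dir N: first cell '.' (not opp) -> no flip
Dir NE: first cell '.' (not opp) -> no flip
Dir W: opp run (2,3) capped by B -> flip
Dir E: first cell '.' (not opp) -> no flip
Dir SW: opp run (3,3), next='.' -> no flip
Dir S: first cell '.' (not opp) -> no flip
Dir SE: first cell '.' (not opp) -> no flip
All flips: (2,3)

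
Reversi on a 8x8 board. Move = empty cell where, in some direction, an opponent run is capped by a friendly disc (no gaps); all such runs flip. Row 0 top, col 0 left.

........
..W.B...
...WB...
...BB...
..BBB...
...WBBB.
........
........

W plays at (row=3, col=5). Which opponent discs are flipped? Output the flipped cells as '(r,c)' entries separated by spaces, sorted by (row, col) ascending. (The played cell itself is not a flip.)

Answer: (4,4)

Derivation:
Dir NW: opp run (2,4), next='.' -> no flip
Dir N: first cell '.' (not opp) -> no flip
Dir NE: first cell '.' (not opp) -> no flip
Dir W: opp run (3,4) (3,3), next='.' -> no flip
Dir E: first cell '.' (not opp) -> no flip
Dir SW: opp run (4,4) capped by W -> flip
Dir S: first cell '.' (not opp) -> no flip
Dir SE: first cell '.' (not opp) -> no flip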